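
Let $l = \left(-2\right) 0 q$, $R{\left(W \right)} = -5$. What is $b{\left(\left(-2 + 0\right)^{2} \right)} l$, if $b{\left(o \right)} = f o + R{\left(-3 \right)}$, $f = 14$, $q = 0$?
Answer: $0$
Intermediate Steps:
$l = 0$ ($l = \left(-2\right) 0 \cdot 0 = 0 \cdot 0 = 0$)
$b{\left(o \right)} = -5 + 14 o$ ($b{\left(o \right)} = 14 o - 5 = -5 + 14 o$)
$b{\left(\left(-2 + 0\right)^{2} \right)} l = \left(-5 + 14 \left(-2 + 0\right)^{2}\right) 0 = \left(-5 + 14 \left(-2\right)^{2}\right) 0 = \left(-5 + 14 \cdot 4\right) 0 = \left(-5 + 56\right) 0 = 51 \cdot 0 = 0$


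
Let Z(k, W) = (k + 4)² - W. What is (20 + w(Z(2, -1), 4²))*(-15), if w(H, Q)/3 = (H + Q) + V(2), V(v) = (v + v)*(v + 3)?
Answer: -3585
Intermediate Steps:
Z(k, W) = (4 + k)² - W
V(v) = 2*v*(3 + v) (V(v) = (2*v)*(3 + v) = 2*v*(3 + v))
w(H, Q) = 60 + 3*H + 3*Q (w(H, Q) = 3*((H + Q) + 2*2*(3 + 2)) = 3*((H + Q) + 2*2*5) = 3*((H + Q) + 20) = 3*(20 + H + Q) = 60 + 3*H + 3*Q)
(20 + w(Z(2, -1), 4²))*(-15) = (20 + (60 + 3*((4 + 2)² - 1*(-1)) + 3*4²))*(-15) = (20 + (60 + 3*(6² + 1) + 3*16))*(-15) = (20 + (60 + 3*(36 + 1) + 48))*(-15) = (20 + (60 + 3*37 + 48))*(-15) = (20 + (60 + 111 + 48))*(-15) = (20 + 219)*(-15) = 239*(-15) = -3585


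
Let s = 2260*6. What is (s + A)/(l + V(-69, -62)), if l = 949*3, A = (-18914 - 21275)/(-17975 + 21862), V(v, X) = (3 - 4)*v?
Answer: 52667531/11334492 ≈ 4.6467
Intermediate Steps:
V(v, X) = -v
A = -40189/3887 ≈ -10.339
s = 13560
l = 2847
(s + A)/(l + V(-69, -62)) = (13560 - 40189/3887)/(2847 - 1*(-69)) = 52667531/(3887*(2847 + 69)) = (52667531/3887)/2916 = (52667531/3887)*(1/2916) = 52667531/11334492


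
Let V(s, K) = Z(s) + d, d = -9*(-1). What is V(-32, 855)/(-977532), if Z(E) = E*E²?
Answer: 32759/977532 ≈ 0.033512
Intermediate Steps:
d = 9
Z(E) = E³
V(s, K) = 9 + s³ (V(s, K) = s³ + 9 = 9 + s³)
V(-32, 855)/(-977532) = (9 + (-32)³)/(-977532) = (9 - 32768)*(-1/977532) = -32759*(-1/977532) = 32759/977532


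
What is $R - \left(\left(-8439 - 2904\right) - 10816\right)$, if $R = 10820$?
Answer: $32979$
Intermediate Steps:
$R - \left(\left(-8439 - 2904\right) - 10816\right) = 10820 - \left(\left(-8439 - 2904\right) - 10816\right) = 10820 - \left(-11343 - 10816\right) = 10820 - -22159 = 10820 + 22159 = 32979$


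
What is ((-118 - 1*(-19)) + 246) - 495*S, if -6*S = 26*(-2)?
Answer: -4143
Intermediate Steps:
S = 26/3 (S = -13*(-2)/3 = -⅙*(-52) = 26/3 ≈ 8.6667)
((-118 - 1*(-19)) + 246) - 495*S = ((-118 - 1*(-19)) + 246) - 495*26/3 = ((-118 + 19) + 246) - 4290 = (-99 + 246) - 4290 = 147 - 4290 = -4143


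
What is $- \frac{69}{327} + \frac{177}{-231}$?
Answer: $- \frac{8202}{8393} \approx -0.97724$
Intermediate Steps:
$- \frac{69}{327} + \frac{177}{-231} = \left(-69\right) \frac{1}{327} + 177 \left(- \frac{1}{231}\right) = - \frac{23}{109} - \frac{59}{77} = - \frac{8202}{8393}$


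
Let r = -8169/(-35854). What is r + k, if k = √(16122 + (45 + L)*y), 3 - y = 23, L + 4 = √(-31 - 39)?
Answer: 1167/5122 + √(15302 - 20*I*√70) ≈ 123.93 - 0.67634*I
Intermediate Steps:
L = -4 + I*√70 (L = -4 + √(-31 - 39) = -4 + √(-70) = -4 + I*√70 ≈ -4.0 + 8.3666*I)
y = -20 (y = 3 - 1*23 = 3 - 23 = -20)
r = 1167/5122 (r = -8169*(-1/35854) = 1167/5122 ≈ 0.22784)
k = √(15302 - 20*I*√70) (k = √(16122 + (45 + (-4 + I*√70))*(-20)) = √(16122 + (41 + I*√70)*(-20)) = √(16122 + (-820 - 20*I*√70)) = √(15302 - 20*I*√70) ≈ 123.7 - 0.6763*I)
r + k = 1167/5122 + √(15302 - 20*I*√70)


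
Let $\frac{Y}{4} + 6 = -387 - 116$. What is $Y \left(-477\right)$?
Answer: $971172$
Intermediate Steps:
$Y = -2036$ ($Y = -24 + 4 \left(-387 - 116\right) = -24 + 4 \left(-503\right) = -24 - 2012 = -2036$)
$Y \left(-477\right) = \left(-2036\right) \left(-477\right) = 971172$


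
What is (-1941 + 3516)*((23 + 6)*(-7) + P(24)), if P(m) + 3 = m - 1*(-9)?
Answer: -272475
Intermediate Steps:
P(m) = 6 + m (P(m) = -3 + (m - 1*(-9)) = -3 + (m + 9) = -3 + (9 + m) = 6 + m)
(-1941 + 3516)*((23 + 6)*(-7) + P(24)) = (-1941 + 3516)*((23 + 6)*(-7) + (6 + 24)) = 1575*(29*(-7) + 30) = 1575*(-203 + 30) = 1575*(-173) = -272475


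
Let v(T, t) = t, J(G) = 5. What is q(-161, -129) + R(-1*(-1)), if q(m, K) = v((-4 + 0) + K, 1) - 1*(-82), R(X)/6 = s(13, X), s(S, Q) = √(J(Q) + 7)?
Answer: 83 + 12*√3 ≈ 103.78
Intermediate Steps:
s(S, Q) = 2*√3 (s(S, Q) = √(5 + 7) = √12 = 2*√3)
R(X) = 12*√3 (R(X) = 6*(2*√3) = 12*√3)
q(m, K) = 83 (q(m, K) = 1 - 1*(-82) = 1 + 82 = 83)
q(-161, -129) + R(-1*(-1)) = 83 + 12*√3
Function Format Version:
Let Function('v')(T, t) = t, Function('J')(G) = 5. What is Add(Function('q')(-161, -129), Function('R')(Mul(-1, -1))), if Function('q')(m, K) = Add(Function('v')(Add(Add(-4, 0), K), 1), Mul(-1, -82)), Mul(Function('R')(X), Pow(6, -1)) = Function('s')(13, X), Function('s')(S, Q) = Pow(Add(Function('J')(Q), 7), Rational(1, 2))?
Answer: Add(83, Mul(12, Pow(3, Rational(1, 2)))) ≈ 103.78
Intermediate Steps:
Function('s')(S, Q) = Mul(2, Pow(3, Rational(1, 2))) (Function('s')(S, Q) = Pow(Add(5, 7), Rational(1, 2)) = Pow(12, Rational(1, 2)) = Mul(2, Pow(3, Rational(1, 2))))
Function('R')(X) = Mul(12, Pow(3, Rational(1, 2))) (Function('R')(X) = Mul(6, Mul(2, Pow(3, Rational(1, 2)))) = Mul(12, Pow(3, Rational(1, 2))))
Function('q')(m, K) = 83 (Function('q')(m, K) = Add(1, Mul(-1, -82)) = Add(1, 82) = 83)
Add(Function('q')(-161, -129), Function('R')(Mul(-1, -1))) = Add(83, Mul(12, Pow(3, Rational(1, 2))))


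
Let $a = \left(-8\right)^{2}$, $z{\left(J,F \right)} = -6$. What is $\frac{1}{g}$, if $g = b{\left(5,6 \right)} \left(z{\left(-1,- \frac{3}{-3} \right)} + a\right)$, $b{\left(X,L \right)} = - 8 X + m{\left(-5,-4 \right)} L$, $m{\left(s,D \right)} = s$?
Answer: $- \frac{1}{4060} \approx -0.00024631$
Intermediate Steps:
$a = 64$
$b{\left(X,L \right)} = - 8 X - 5 L$
$g = -4060$ ($g = \left(\left(-8\right) 5 - 30\right) \left(-6 + 64\right) = \left(-40 - 30\right) 58 = \left(-70\right) 58 = -4060$)
$\frac{1}{g} = \frac{1}{-4060} = - \frac{1}{4060}$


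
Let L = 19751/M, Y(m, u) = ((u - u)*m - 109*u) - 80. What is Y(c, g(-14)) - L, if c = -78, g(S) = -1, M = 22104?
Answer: 621265/22104 ≈ 28.106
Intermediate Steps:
Y(m, u) = -80 - 109*u (Y(m, u) = (0*m - 109*u) - 80 = (0 - 109*u) - 80 = -109*u - 80 = -80 - 109*u)
L = 19751/22104 ≈ 0.89355
Y(c, g(-14)) - L = (-80 - 109*(-1)) - 1*19751/22104 = (-80 + 109) - 19751/22104 = 29 - 19751/22104 = 621265/22104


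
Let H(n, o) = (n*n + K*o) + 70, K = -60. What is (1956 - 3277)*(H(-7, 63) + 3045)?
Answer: 813736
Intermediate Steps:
H(n, o) = 70 + n**2 - 60*o (H(n, o) = (n*n - 60*o) + 70 = (n**2 - 60*o) + 70 = 70 + n**2 - 60*o)
(1956 - 3277)*(H(-7, 63) + 3045) = (1956 - 3277)*((70 + (-7)**2 - 60*63) + 3045) = -1321*((70 + 49 - 3780) + 3045) = -1321*(-3661 + 3045) = -1321*(-616) = 813736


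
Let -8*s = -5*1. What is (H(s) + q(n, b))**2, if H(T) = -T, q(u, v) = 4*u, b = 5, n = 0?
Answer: 25/64 ≈ 0.39063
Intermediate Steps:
s = 5/8 (s = -(-5)/8 = -1/8*(-5) = 5/8 ≈ 0.62500)
(H(s) + q(n, b))**2 = (-1*5/8 + 4*0)**2 = (-5/8 + 0)**2 = (-5/8)**2 = 25/64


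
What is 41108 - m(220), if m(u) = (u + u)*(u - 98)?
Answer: -12572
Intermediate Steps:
m(u) = 2*u*(-98 + u) (m(u) = (2*u)*(-98 + u) = 2*u*(-98 + u))
41108 - m(220) = 41108 - 2*220*(-98 + 220) = 41108 - 2*220*122 = 41108 - 1*53680 = 41108 - 53680 = -12572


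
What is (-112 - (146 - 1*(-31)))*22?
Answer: -6358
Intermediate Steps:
(-112 - (146 - 1*(-31)))*22 = (-112 - (146 + 31))*22 = (-112 - 1*177)*22 = (-112 - 177)*22 = -289*22 = -6358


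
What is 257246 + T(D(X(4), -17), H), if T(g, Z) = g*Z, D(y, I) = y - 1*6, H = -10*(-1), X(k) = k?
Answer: 257226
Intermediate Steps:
H = 10
D(y, I) = -6 + y (D(y, I) = y - 6 = -6 + y)
T(g, Z) = Z*g
257246 + T(D(X(4), -17), H) = 257246 + 10*(-6 + 4) = 257246 + 10*(-2) = 257246 - 20 = 257226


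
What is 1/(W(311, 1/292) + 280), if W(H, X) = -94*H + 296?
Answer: -1/28658 ≈ -3.4894e-5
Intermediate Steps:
W(H, X) = 296 - 94*H
1/(W(311, 1/292) + 280) = 1/((296 - 94*311) + 280) = 1/((296 - 29234) + 280) = 1/(-28938 + 280) = 1/(-28658) = -1/28658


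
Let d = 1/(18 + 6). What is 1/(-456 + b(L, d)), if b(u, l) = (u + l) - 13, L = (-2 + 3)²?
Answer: -24/11231 ≈ -0.0021369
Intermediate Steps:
d = 1/24 ≈ 0.041667
L = 1 (L = 1² = 1)
b(u, l) = -13 + l + u (b(u, l) = (l + u) - 13 = -13 + l + u)
1/(-456 + b(L, d)) = 1/(-456 + (-13 + 1/24 + 1)) = 1/(-456 - 287/24) = 1/(-11231/24) = -24/11231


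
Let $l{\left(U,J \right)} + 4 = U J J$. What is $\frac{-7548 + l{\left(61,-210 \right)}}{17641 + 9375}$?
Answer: $\frac{60967}{614} \approx 99.295$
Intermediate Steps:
$l{\left(U,J \right)} = -4 + U J^{2}$ ($l{\left(U,J \right)} = -4 + U J J = -4 + J U J = -4 + U J^{2}$)
$\frac{-7548 + l{\left(61,-210 \right)}}{17641 + 9375} = \frac{-7548 - \left(4 - 61 \left(-210\right)^{2}\right)}{17641 + 9375} = \frac{-7548 + \left(-4 + 61 \cdot 44100\right)}{27016} = \left(-7548 + \left(-4 + 2690100\right)\right) \frac{1}{27016} = \left(-7548 + 2690096\right) \frac{1}{27016} = 2682548 \cdot \frac{1}{27016} = \frac{60967}{614}$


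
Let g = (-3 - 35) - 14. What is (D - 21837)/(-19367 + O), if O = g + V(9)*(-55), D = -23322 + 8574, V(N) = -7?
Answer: 36585/19034 ≈ 1.9221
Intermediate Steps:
g = -52 (g = -38 - 14 = -52)
D = -14748
O = 333 (O = -52 - 7*(-55) = -52 + 385 = 333)
(D - 21837)/(-19367 + O) = (-14748 - 21837)/(-19367 + 333) = -36585/(-19034) = -36585*(-1/19034) = 36585/19034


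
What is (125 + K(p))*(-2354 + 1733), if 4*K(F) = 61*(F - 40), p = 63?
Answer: -1181763/4 ≈ -2.9544e+5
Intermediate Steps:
K(F) = -610 + 61*F/4 (K(F) = (61*(F - 40))/4 = (61*(-40 + F))/4 = (-2440 + 61*F)/4 = -610 + 61*F/4)
(125 + K(p))*(-2354 + 1733) = (125 + (-610 + (61/4)*63))*(-2354 + 1733) = (125 + (-610 + 3843/4))*(-621) = (125 + 1403/4)*(-621) = (1903/4)*(-621) = -1181763/4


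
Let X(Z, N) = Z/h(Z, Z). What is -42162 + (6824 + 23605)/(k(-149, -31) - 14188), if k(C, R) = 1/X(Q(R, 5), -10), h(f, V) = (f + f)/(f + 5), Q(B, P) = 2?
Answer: -182064777/4318 ≈ -42164.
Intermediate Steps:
h(f, V) = 2*f/(5 + f) (h(f, V) = (2*f)/(5 + f) = 2*f/(5 + f))
X(Z, N) = 5/2 + Z/2 (X(Z, N) = Z/((2*Z/(5 + Z))) = Z*((5 + Z)/(2*Z)) = 5/2 + Z/2)
k(C, R) = 2/7 (k(C, R) = 1/(5/2 + (½)*2) = 1/(5/2 + 1) = 1/(7/2) = 2/7)
-42162 + (6824 + 23605)/(k(-149, -31) - 14188) = -42162 + (6824 + 23605)/(2/7 - 14188) = -42162 + 30429/(-99314/7) = -42162 + 30429*(-7/99314) = -42162 - 9261/4318 = -182064777/4318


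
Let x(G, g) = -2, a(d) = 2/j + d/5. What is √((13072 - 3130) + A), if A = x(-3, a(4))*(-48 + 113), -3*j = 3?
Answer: 2*√2453 ≈ 99.056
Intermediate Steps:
j = -1 (j = -⅓*3 = -1)
a(d) = -2 + d/5 (a(d) = 2/(-1) + d/5 = 2*(-1) + d*(⅕) = -2 + d/5)
A = -130 (A = -2*(-48 + 113) = -2*65 = -130)
√((13072 - 3130) + A) = √((13072 - 3130) - 130) = √(9942 - 130) = √9812 = 2*√2453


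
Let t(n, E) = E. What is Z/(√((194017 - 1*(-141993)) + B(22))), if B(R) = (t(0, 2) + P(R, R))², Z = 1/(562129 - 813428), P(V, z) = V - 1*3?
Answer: -√336451/84549799849 ≈ -6.8604e-9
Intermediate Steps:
P(V, z) = -3 + V (P(V, z) = V - 3 = -3 + V)
Z = -1/251299 (Z = 1/(-251299) = -1/251299 ≈ -3.9793e-6)
B(R) = (-1 + R)² (B(R) = (2 + (-3 + R))² = (-1 + R)²)
Z/(√((194017 - 1*(-141993)) + B(22))) = -1/(251299*√((194017 - 1*(-141993)) + (-1 + 22)²)) = -1/(251299*√((194017 + 141993) + 21²)) = -1/(251299*√(336010 + 441)) = -√336451/336451/251299 = -√336451/84549799849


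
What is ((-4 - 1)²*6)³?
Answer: 3375000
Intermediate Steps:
((-4 - 1)²*6)³ = ((-5)²*6)³ = (25*6)³ = 150³ = 3375000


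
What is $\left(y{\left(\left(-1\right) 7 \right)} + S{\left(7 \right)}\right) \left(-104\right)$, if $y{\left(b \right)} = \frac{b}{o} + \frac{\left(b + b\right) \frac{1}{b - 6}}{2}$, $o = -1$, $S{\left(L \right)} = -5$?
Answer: $-264$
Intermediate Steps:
$y{\left(b \right)} = - b + \frac{b}{-6 + b}$ ($y{\left(b \right)} = \frac{b}{-1} + \frac{\left(b + b\right) \frac{1}{b - 6}}{2} = b \left(-1\right) + \frac{2 b}{-6 + b} \frac{1}{2} = - b + \frac{2 b}{-6 + b} \frac{1}{2} = - b + \frac{b}{-6 + b}$)
$\left(y{\left(\left(-1\right) 7 \right)} + S{\left(7 \right)}\right) \left(-104\right) = \left(\frac{\left(-1\right) 7 \left(7 - \left(-1\right) 7\right)}{-6 - 7} - 5\right) \left(-104\right) = \left(- \frac{7 \left(7 - -7\right)}{-6 - 7} - 5\right) \left(-104\right) = \left(- \frac{7 \left(7 + 7\right)}{-13} - 5\right) \left(-104\right) = \left(\left(-7\right) \left(- \frac{1}{13}\right) 14 - 5\right) \left(-104\right) = \left(\frac{98}{13} - 5\right) \left(-104\right) = \frac{33}{13} \left(-104\right) = -264$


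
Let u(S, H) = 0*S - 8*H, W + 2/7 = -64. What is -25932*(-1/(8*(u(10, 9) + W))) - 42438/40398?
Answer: -106348519/4282188 ≈ -24.835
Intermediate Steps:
W = -450/7 (W = -2/7 - 64 = -450/7 ≈ -64.286)
u(S, H) = -8*H (u(S, H) = 0 - 8*H = -8*H)
-25932*(-1/(8*(u(10, 9) + W))) - 42438/40398 = -25932*(-1/(8*(-8*9 - 450/7))) - 42438/40398 = -25932*(-1/(8*(-72 - 450/7))) - 42438*1/40398 = -25932/((-954/7*(-8))) - 7073/6733 = -25932/7632/7 - 7073/6733 = -25932*7/7632 - 7073/6733 = -15127/636 - 7073/6733 = -106348519/4282188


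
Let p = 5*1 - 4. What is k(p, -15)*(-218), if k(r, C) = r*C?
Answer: 3270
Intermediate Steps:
p = 1 (p = 5 - 4 = 1)
k(r, C) = C*r
k(p, -15)*(-218) = -15*1*(-218) = -15*(-218) = 3270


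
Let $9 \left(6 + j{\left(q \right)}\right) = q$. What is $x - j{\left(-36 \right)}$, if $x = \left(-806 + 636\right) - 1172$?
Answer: $-1332$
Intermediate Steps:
$j{\left(q \right)} = -6 + \frac{q}{9}$
$x = -1342$ ($x = -170 - 1172 = -1342$)
$x - j{\left(-36 \right)} = -1342 - \left(-6 + \frac{1}{9} \left(-36\right)\right) = -1342 - \left(-6 - 4\right) = -1342 - -10 = -1342 + 10 = -1332$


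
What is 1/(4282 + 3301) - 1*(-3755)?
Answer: 28474166/7583 ≈ 3755.0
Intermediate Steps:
1/(4282 + 3301) - 1*(-3755) = 1/7583 + 3755 = 28474166/7583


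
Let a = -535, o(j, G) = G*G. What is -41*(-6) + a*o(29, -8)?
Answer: -33994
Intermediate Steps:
o(j, G) = G²
-41*(-6) + a*o(29, -8) = -41*(-6) - 535*(-8)² = 246 - 535*64 = 246 - 34240 = -33994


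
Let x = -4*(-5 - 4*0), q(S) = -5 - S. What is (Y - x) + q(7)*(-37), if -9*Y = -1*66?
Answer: 1294/3 ≈ 431.33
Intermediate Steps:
Y = 22/3 (Y = -(-1)*66/9 = -⅑*(-66) = 22/3 ≈ 7.3333)
x = 20 (x = -4*(-5 + 0) = -4*(-5) = 20)
(Y - x) + q(7)*(-37) = (22/3 - 1*20) + (-5 - 1*7)*(-37) = (22/3 - 20) + (-5 - 7)*(-37) = -38/3 - 12*(-37) = -38/3 + 444 = 1294/3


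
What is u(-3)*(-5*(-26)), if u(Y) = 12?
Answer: 1560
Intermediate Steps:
u(-3)*(-5*(-26)) = 12*(-5*(-26)) = 12*130 = 1560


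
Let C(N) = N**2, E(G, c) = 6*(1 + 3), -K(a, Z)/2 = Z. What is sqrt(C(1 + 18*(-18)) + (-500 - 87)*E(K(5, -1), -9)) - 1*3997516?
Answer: -3997516 + sqrt(90241) ≈ -3.9972e+6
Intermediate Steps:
K(a, Z) = -2*Z
E(G, c) = 24 (E(G, c) = 6*4 = 24)
sqrt(C(1 + 18*(-18)) + (-500 - 87)*E(K(5, -1), -9)) - 1*3997516 = sqrt((1 + 18*(-18))**2 + (-500 - 87)*24) - 1*3997516 = sqrt((1 - 324)**2 - 587*24) - 3997516 = sqrt((-323)**2 - 14088) - 3997516 = sqrt(104329 - 14088) - 3997516 = sqrt(90241) - 3997516 = -3997516 + sqrt(90241)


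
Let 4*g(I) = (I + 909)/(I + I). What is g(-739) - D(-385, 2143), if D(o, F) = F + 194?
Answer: -6908257/2956 ≈ -2337.0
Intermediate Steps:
D(o, F) = 194 + F
g(I) = (909 + I)/(8*I) (g(I) = ((I + 909)/(I + I))/4 = ((909 + I)/((2*I)))/4 = ((909 + I)*(1/(2*I)))/4 = ((909 + I)/(2*I))/4 = (909 + I)/(8*I))
g(-739) - D(-385, 2143) = (⅛)*(909 - 739)/(-739) - (194 + 2143) = (⅛)*(-1/739)*170 - 1*2337 = -85/2956 - 2337 = -6908257/2956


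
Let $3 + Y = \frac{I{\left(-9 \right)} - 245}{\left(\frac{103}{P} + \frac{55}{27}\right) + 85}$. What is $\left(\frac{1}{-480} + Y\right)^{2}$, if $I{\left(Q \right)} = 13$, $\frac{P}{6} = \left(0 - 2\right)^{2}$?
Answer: $\frac{2754188920454689}{89661203481600} \approx 30.718$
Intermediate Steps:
$P = 24$ ($P = 6 \left(0 - 2\right)^{2} = 6 \left(-2\right)^{2} = 6 \cdot 4 = 24$)
$Y = - \frac{109293}{19727}$ ($Y = -3 + \frac{13 - 245}{\left(\frac{103}{24} + \frac{55}{27}\right) + 85} = -3 - \frac{232}{\left(103 \cdot \frac{1}{24} + 55 \cdot \frac{1}{27}\right) + 85} = -3 - \frac{232}{\left(\frac{103}{24} + \frac{55}{27}\right) + 85} = -3 - \frac{232}{\frac{1367}{216} + 85} = -3 - \frac{232}{\frac{19727}{216}} = -3 - \frac{50112}{19727} = - \frac{109293}{19727} \approx -5.5403$)
$\left(\frac{1}{-480} + Y\right)^{2} = \left(\frac{1}{-480} - \frac{109293}{19727}\right)^{2} = \left(- \frac{1}{480} - \frac{109293}{19727}\right)^{2} = \left(- \frac{52480367}{9468960}\right)^{2} = \frac{2754188920454689}{89661203481600}$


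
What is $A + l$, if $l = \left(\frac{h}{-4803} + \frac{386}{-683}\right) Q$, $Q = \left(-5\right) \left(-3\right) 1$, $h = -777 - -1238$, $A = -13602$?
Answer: $- \frac{14884399871}{1093483} \approx -13612.0$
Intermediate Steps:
$h = 461$ ($h = -777 + 1238 = 461$)
$Q = 15$ ($Q = 15 \cdot 1 = 15$)
$l = - \frac{10844105}{1093483}$ ($l = \left(\frac{461}{-4803} + \frac{386}{-683}\right) 15 = \left(461 \left(- \frac{1}{4803}\right) + 386 \left(- \frac{1}{683}\right)\right) 15 = \left(- \frac{461}{4803} - \frac{386}{683}\right) 15 = \left(- \frac{2168821}{3280449}\right) 15 = - \frac{10844105}{1093483} \approx -9.917$)
$A + l = -13602 - \frac{10844105}{1093483} = - \frac{14884399871}{1093483}$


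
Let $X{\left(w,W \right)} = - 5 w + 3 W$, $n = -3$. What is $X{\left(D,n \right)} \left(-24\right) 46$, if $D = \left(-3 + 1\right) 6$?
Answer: $-56304$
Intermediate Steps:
$D = -12$ ($D = \left(-2\right) 6 = -12$)
$X{\left(D,n \right)} \left(-24\right) 46 = \left(\left(-5\right) \left(-12\right) + 3 \left(-3\right)\right) \left(-24\right) 46 = \left(60 - 9\right) \left(-24\right) 46 = 51 \left(-24\right) 46 = \left(-1224\right) 46 = -56304$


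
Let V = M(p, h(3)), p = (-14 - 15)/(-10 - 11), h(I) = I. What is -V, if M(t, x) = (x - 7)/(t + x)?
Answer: 21/23 ≈ 0.91304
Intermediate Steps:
p = 29/21 (p = -29/(-21) = -29*(-1/21) = 29/21 ≈ 1.3810)
M(t, x) = (-7 + x)/(t + x)
V = -21/23 (V = (-7 + 3)/(29/21 + 3) = -4/(92/21) = (21/92)*(-4) = -21/23 ≈ -0.91304)
-V = -1*(-21/23) = 21/23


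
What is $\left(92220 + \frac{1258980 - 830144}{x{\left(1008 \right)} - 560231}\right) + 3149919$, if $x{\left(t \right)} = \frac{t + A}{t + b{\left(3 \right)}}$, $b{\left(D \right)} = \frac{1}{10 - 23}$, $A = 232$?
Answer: $\frac{23799533898831439}{7340690673} \approx 3.2421 \cdot 10^{6}$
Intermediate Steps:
$b{\left(D \right)} = - \frac{1}{13}$ ($b{\left(D \right)} = \frac{1}{-13} = - \frac{1}{13}$)
$x{\left(t \right)} = \frac{232 + t}{- \frac{1}{13} + t}$ ($x{\left(t \right)} = \frac{t + 232}{t - \frac{1}{13}} = \frac{232 + t}{- \frac{1}{13} + t}$)
$\left(92220 + \frac{1258980 - 830144}{x{\left(1008 \right)} - 560231}\right) + 3149919 = \left(92220 + \frac{1258980 - 830144}{\frac{13 \left(232 + 1008\right)}{-1 + 13 \cdot 1008} - 560231}\right) + 3149919 = \left(92220 + \frac{428836}{13 \frac{1}{-1 + 13104} \cdot 1240 - 560231}\right) + 3149919 = \left(92220 + \frac{428836}{13 \cdot \frac{1}{13103} \cdot 1240 - 560231}\right) + 3149919 = \left(92220 + \frac{428836}{\frac{16120}{13103} - 560231}\right) + 3149919 = \left(92220 + \frac{428836}{- \frac{7340690673}{13103}}\right) + 3149919 = \left(92220 + 428836 \left(- \frac{13103}{7340690673}\right)\right) + 3149919 = \left(92220 - \frac{5619038108}{7340690673}\right) + 3149919 = \frac{676952874825952}{7340690673} + 3149919 = \frac{23799533898831439}{7340690673}$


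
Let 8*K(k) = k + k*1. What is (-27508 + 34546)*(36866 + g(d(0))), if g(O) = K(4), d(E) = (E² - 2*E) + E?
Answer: 259469946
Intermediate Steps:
d(E) = E² - E
K(k) = k/4 (K(k) = (k + k*1)/8 = (k + k)/8 = (2*k)/8 = k/4)
g(O) = 1 (g(O) = (¼)*4 = 1)
(-27508 + 34546)*(36866 + g(d(0))) = (-27508 + 34546)*(36866 + 1) = 7038*36867 = 259469946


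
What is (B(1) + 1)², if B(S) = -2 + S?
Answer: 0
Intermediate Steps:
(B(1) + 1)² = ((-2 + 1) + 1)² = (-1 + 1)² = 0² = 0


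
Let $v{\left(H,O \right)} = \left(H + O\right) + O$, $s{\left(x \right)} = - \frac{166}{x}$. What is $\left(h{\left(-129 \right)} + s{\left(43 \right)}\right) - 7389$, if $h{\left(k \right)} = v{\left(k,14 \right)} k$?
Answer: $\frac{242354}{43} \approx 5636.1$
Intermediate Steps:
$v{\left(H,O \right)} = H + 2 O$
$h{\left(k \right)} = k \left(28 + k\right)$ ($h{\left(k \right)} = \left(k + 2 \cdot 14\right) k = \left(k + 28\right) k = \left(28 + k\right) k = k \left(28 + k\right)$)
$\left(h{\left(-129 \right)} + s{\left(43 \right)}\right) - 7389 = \left(- 129 \left(28 - 129\right) - \frac{166}{43}\right) - 7389 = \left(\left(-129\right) \left(-101\right) - \frac{166}{43}\right) - 7389 = \left(13029 - \frac{166}{43}\right) - 7389 = \frac{560081}{43} - 7389 = \frac{242354}{43}$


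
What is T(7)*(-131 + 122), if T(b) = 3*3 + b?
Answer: -144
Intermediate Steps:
T(b) = 9 + b
T(7)*(-131 + 122) = (9 + 7)*(-131 + 122) = 16*(-9) = -144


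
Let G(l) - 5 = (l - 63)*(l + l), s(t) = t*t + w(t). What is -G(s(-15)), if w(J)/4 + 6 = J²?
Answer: -2285681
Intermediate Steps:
w(J) = -24 + 4*J²
s(t) = -24 + 5*t² (s(t) = t*t + (-24 + 4*t²) = t² + (-24 + 4*t²) = -24 + 5*t²)
G(l) = 5 + 2*l*(-63 + l) (G(l) = 5 + (l - 63)*(l + l) = 5 + (-63 + l)*(2*l) = 5 + 2*l*(-63 + l))
-G(s(-15)) = -(5 - 126*(-24 + 5*(-15)²) + 2*(-24 + 5*(-15)²)²) = -(5 - 126*(-24 + 5*225) + 2*(-24 + 5*225)²) = -(5 - 126*(-24 + 1125) + 2*(-24 + 1125)²) = -(5 - 126*1101 + 2*1101²) = -(5 - 138726 + 2*1212201) = -(5 - 138726 + 2424402) = -1*2285681 = -2285681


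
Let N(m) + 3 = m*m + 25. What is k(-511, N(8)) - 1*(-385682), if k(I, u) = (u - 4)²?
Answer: 392406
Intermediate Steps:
N(m) = 22 + m² (N(m) = -3 + (m*m + 25) = -3 + (m² + 25) = -3 + (25 + m²) = 22 + m²)
k(I, u) = (-4 + u)²
k(-511, N(8)) - 1*(-385682) = (-4 + (22 + 8²))² - 1*(-385682) = (-4 + (22 + 64))² + 385682 = (-4 + 86)² + 385682 = 82² + 385682 = 6724 + 385682 = 392406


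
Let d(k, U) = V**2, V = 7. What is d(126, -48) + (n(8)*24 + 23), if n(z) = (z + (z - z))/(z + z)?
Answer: 84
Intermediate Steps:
d(k, U) = 49 (d(k, U) = 7**2 = 49)
n(z) = 1/2 (n(z) = (z + 0)/((2*z)) = z*(1/(2*z)) = 1/2)
d(126, -48) + (n(8)*24 + 23) = 49 + ((1/2)*24 + 23) = 49 + (12 + 23) = 49 + 35 = 84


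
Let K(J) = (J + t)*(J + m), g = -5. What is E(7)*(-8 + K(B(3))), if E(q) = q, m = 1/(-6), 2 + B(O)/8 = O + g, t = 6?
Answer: 17395/3 ≈ 5798.3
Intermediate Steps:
B(O) = -56 + 8*O (B(O) = -16 + 8*(O - 5) = -16 + 8*(-5 + O) = -16 + (-40 + 8*O) = -56 + 8*O)
m = -⅙ (m = 1*(-⅙) = -⅙ ≈ -0.16667)
K(J) = (6 + J)*(-⅙ + J) (K(J) = (J + 6)*(J - ⅙) = (6 + J)*(-⅙ + J))
E(7)*(-8 + K(B(3))) = 7*(-8 + (-1 + (-56 + 8*3)² + 35*(-56 + 8*3)/6)) = 7*(-8 + (-1 + (-56 + 24)² + 35*(-56 + 24)/6)) = 7*(-8 + (-1 + (-32)² + (35/6)*(-32))) = 7*(-8 + (-1 + 1024 - 560/3)) = 7*(-8 + 2509/3) = 7*(2485/3) = 17395/3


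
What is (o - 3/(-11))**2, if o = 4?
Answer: 2209/121 ≈ 18.256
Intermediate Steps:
(o - 3/(-11))**2 = (4 - 3/(-11))**2 = (4 - 3*(-1/11))**2 = (4 + 3/11)**2 = (47/11)**2 = 2209/121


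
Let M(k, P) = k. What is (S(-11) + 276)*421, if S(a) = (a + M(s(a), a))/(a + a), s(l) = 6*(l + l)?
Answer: 237865/2 ≈ 1.1893e+5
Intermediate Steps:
s(l) = 12*l (s(l) = 6*(2*l) = 12*l)
S(a) = 13/2 (S(a) = (a + 12*a)/(a + a) = (13*a)/((2*a)) = (13*a)*(1/(2*a)) = 13/2)
(S(-11) + 276)*421 = (13/2 + 276)*421 = (565/2)*421 = 237865/2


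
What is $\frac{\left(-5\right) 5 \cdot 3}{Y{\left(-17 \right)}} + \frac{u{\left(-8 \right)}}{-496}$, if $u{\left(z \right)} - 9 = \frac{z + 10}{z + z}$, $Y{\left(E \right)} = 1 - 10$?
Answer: $\frac{98987}{11904} \approx 8.3154$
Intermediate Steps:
$Y{\left(E \right)} = -9$
$u{\left(z \right)} = 9 + \frac{10 + z}{2 z}$ ($u{\left(z \right)} = 9 + \frac{z + 10}{z + z} = 9 + \frac{10 + z}{2 z}$)
$\frac{\left(-5\right) 5 \cdot 3}{Y{\left(-17 \right)}} + \frac{u{\left(-8 \right)}}{-496} = \frac{\left(-5\right) 5 \cdot 3}{-9} + \frac{\frac{19}{2} + \frac{5}{-8}}{-496} = \left(-25\right) 3 \left(- \frac{1}{9}\right) + \left(\frac{19}{2} + 5 \left(- \frac{1}{8}\right)\right) \left(- \frac{1}{496}\right) = \left(-75\right) \left(- \frac{1}{9}\right) + \left(\frac{19}{2} - \frac{5}{8}\right) \left(- \frac{1}{496}\right) = \frac{25}{3} + \frac{71}{8} \left(- \frac{1}{496}\right) = \frac{25}{3} - \frac{71}{3968} = \frac{98987}{11904}$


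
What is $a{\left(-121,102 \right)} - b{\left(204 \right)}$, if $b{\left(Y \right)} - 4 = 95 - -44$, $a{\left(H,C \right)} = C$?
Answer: $-41$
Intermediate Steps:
$b{\left(Y \right)} = 143$ ($b{\left(Y \right)} = 4 + \left(95 - -44\right) = 4 + \left(95 + 44\right) = 4 + 139 = 143$)
$a{\left(-121,102 \right)} - b{\left(204 \right)} = 102 - 143 = -41$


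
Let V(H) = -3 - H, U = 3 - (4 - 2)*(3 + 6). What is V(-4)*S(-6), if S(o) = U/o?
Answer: 5/2 ≈ 2.5000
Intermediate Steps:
U = -15 (U = 3 - 2*9 = 3 - 1*18 = 3 - 18 = -15)
S(o) = -15/o
V(-4)*S(-6) = (-3 - 1*(-4))*(-15/(-6)) = (-3 + 4)*(-15*(-1/6)) = 1*(5/2) = 5/2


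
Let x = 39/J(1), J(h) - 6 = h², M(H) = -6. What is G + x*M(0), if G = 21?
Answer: -87/7 ≈ -12.429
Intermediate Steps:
J(h) = 6 + h²
x = 39/7 (x = 39/(6 + 1²) = 39/(6 + 1) = 39/7 ≈ 5.5714)
G + x*M(0) = 21 + (39/7)*(-6) = 21 - 234/7 = -87/7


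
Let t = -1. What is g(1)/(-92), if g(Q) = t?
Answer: 1/92 ≈ 0.010870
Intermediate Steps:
g(Q) = -1
g(1)/(-92) = -1/(-92) = -1*(-1/92) = 1/92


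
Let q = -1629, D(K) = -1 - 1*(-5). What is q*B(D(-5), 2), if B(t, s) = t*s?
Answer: -13032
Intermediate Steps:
D(K) = 4 (D(K) = -1 + 5 = 4)
B(t, s) = s*t
q*B(D(-5), 2) = -3258*4 = -1629*8 = -13032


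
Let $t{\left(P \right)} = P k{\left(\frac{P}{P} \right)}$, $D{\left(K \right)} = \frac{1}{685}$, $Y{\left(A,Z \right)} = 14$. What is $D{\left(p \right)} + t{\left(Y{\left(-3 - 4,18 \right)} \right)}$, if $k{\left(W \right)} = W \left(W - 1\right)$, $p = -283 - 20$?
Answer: $\frac{1}{685} \approx 0.0014599$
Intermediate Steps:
$p = -303$ ($p = -283 - 20 = -303$)
$k{\left(W \right)} = W \left(-1 + W\right)$
$D{\left(K \right)} = \frac{1}{685}$
$t{\left(P \right)} = 0$ ($t{\left(P \right)} = P \frac{P}{P} \left(-1 + \frac{P}{P}\right) = P 1 \left(-1 + 1\right) = P 1 \cdot 0 = P 0 = 0$)
$D{\left(p \right)} + t{\left(Y{\left(-3 - 4,18 \right)} \right)} = \frac{1}{685} + 0 = \frac{1}{685}$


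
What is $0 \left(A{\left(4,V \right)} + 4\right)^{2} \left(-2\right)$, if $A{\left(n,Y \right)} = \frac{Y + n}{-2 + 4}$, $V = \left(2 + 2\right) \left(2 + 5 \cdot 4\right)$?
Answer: $0$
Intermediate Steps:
$V = 88$ ($V = 4 \left(2 + 20\right) = 4 \cdot 22 = 88$)
$A{\left(n,Y \right)} = \frac{Y}{2} + \frac{n}{2}$ ($A{\left(n,Y \right)} = \frac{Y + n}{2} = \left(Y + n\right) \frac{1}{2} = \frac{Y}{2} + \frac{n}{2}$)
$0 \left(A{\left(4,V \right)} + 4\right)^{2} \left(-2\right) = 0 \left(\left(\frac{1}{2} \cdot 88 + \frac{1}{2} \cdot 4\right) + 4\right)^{2} \left(-2\right) = 0 \left(\left(44 + 2\right) + 4\right)^{2} \left(-2\right) = 0 \left(46 + 4\right)^{2} \left(-2\right) = 0 \cdot 50^{2} \left(-2\right) = 0 \cdot 2500 \left(-2\right) = 0 \left(-2\right) = 0$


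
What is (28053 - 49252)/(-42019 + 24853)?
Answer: 21199/17166 ≈ 1.2349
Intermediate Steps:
(28053 - 49252)/(-42019 + 24853) = -21199/(-17166) = -21199*(-1/17166) = 21199/17166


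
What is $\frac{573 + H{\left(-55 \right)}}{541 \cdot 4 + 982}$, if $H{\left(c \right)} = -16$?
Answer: $\frac{557}{3146} \approx 0.17705$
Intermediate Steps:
$\frac{573 + H{\left(-55 \right)}}{541 \cdot 4 + 982} = \frac{573 - 16}{541 \cdot 4 + 982} = \frac{557}{2164 + 982} = \frac{557}{3146}$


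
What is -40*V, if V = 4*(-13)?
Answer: 2080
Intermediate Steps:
V = -52
-40*V = -40*(-52) = 2080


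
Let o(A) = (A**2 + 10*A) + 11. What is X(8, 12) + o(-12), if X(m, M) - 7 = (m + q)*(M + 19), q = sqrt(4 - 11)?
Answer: 290 + 31*I*sqrt(7) ≈ 290.0 + 82.018*I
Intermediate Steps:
q = I*sqrt(7) (q = sqrt(-7) = I*sqrt(7) ≈ 2.6458*I)
X(m, M) = 7 + (19 + M)*(m + I*sqrt(7)) (X(m, M) = 7 + (m + I*sqrt(7))*(M + 19) = 7 + (m + I*sqrt(7))*(19 + M) = 7 + (19 + M)*(m + I*sqrt(7)))
o(A) = 11 + A**2 + 10*A
X(8, 12) + o(-12) = (7 + 19*8 + 12*8 + 19*I*sqrt(7) + I*12*sqrt(7)) + (11 + (-12)**2 + 10*(-12)) = (7 + 152 + 96 + 19*I*sqrt(7) + 12*I*sqrt(7)) + (11 + 144 - 120) = (255 + 31*I*sqrt(7)) + 35 = 290 + 31*I*sqrt(7)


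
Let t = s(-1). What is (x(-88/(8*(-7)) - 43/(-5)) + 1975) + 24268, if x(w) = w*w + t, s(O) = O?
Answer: 32273186/1225 ≈ 26345.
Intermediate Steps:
t = -1
x(w) = -1 + w² (x(w) = w*w - 1 = w² - 1 = -1 + w²)
(x(-88/(8*(-7)) - 43/(-5)) + 1975) + 24268 = ((-1 + (-88/(8*(-7)) - 43/(-5))²) + 1975) + 24268 = ((-1 + (-88/(-56) - 43*(-⅕))²) + 1975) + 24268 = ((-1 + (-88*(-1/56) + 43/5)²) + 1975) + 24268 = ((-1 + (11/7 + 43/5)²) + 1975) + 24268 = ((-1 + (356/35)²) + 1975) + 24268 = ((-1 + 126736/1225) + 1975) + 24268 = (125511/1225 + 1975) + 24268 = 2544886/1225 + 24268 = 32273186/1225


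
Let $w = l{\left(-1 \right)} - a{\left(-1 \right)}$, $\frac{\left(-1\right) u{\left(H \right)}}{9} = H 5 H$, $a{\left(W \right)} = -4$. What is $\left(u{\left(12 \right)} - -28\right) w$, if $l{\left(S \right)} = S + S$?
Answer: $-12904$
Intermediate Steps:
$l{\left(S \right)} = 2 S$
$u{\left(H \right)} = - 45 H^{2}$ ($u{\left(H \right)} = - 9 H 5 H = - 9 \cdot 5 H H = - 9 \cdot 5 H^{2} = - 45 H^{2}$)
$w = 2$ ($w = 2 \left(-1\right) - -4 = -2 + 4 = 2$)
$\left(u{\left(12 \right)} - -28\right) w = \left(- 45 \cdot 12^{2} - -28\right) 2 = \left(\left(-45\right) 144 + 28\right) 2 = \left(-6480 + 28\right) 2 = \left(-6452\right) 2 = -12904$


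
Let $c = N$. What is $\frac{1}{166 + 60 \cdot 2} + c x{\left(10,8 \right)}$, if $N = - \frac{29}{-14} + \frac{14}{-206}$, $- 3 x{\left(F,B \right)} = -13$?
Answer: $\frac{895469}{103103} \approx 8.6852$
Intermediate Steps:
$x{\left(F,B \right)} = \frac{13}{3}$ ($x{\left(F,B \right)} = \left(- \frac{1}{3}\right) \left(-13\right) = \frac{13}{3}$)
$N = \frac{2889}{1442}$ ($N = \left(-29\right) \left(- \frac{1}{14}\right) + 14 \left(- \frac{1}{206}\right) = \frac{29}{14} - \frac{7}{103} = \frac{2889}{1442} \approx 2.0035$)
$c = \frac{2889}{1442} \approx 2.0035$
$\frac{1}{166 + 60 \cdot 2} + c x{\left(10,8 \right)} = \frac{1}{166 + 60 \cdot 2} + \frac{2889}{1442} \cdot \frac{13}{3} = \frac{1}{166 + 120} + \frac{12519}{1442} = \frac{1}{286} + \frac{12519}{1442} = \frac{895469}{103103}$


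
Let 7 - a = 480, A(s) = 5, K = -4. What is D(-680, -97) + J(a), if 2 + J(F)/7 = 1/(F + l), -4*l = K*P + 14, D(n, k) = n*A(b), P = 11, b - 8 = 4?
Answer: -454064/133 ≈ -3414.0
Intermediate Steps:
b = 12 (b = 8 + 4 = 12)
a = -473 (a = 7 - 1*480 = 7 - 480 = -473)
D(n, k) = 5*n (D(n, k) = n*5 = 5*n)
l = 15/2 (l = -(-4*11 + 14)/4 = -(-44 + 14)/4 = -¼*(-30) = 15/2 ≈ 7.5000)
J(F) = -14 + 7/(15/2 + F) (J(F) = -14 + 7/(F + 15/2) = -14 + 7/(15/2 + F))
D(-680, -97) + J(a) = 5*(-680) + 28*(-7 - 1*(-473))/(15 + 2*(-473)) = -3400 + 28*(-7 + 473)/(15 - 946) = -3400 + 28*466/(-931) = -3400 + 28*(-1/931)*466 = -3400 - 1864/133 = -454064/133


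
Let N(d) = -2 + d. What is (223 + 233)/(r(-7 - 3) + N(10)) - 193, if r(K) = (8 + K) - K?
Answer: -329/2 ≈ -164.50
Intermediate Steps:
r(K) = 8
(223 + 233)/(r(-7 - 3) + N(10)) - 193 = (223 + 233)/(8 + (-2 + 10)) - 193 = 456/(8 + 8) - 193 = 456/16 - 193 = 456*(1/16) - 193 = 57/2 - 193 = -329/2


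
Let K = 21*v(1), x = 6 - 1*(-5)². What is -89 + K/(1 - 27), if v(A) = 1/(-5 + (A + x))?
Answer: -53201/598 ≈ -88.965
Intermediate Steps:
x = -19 (x = 6 - 1*25 = 6 - 25 = -19)
v(A) = 1/(-24 + A) (v(A) = 1/(-5 + (A - 19)) = 1/(-5 + (-19 + A)) = 1/(-24 + A))
K = -21/23 (K = 21/(-24 + 1) = 21/(-23) = 21*(-1/23) = -21/23 ≈ -0.91304)
-89 + K/(1 - 27) = -89 - 21/23/(1 - 27) = -89 - 21/23/(-26) = -89 - 1/26*(-21/23) = -89 + 21/598 = -53201/598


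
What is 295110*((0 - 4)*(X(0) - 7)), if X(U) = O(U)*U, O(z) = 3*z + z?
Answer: 8263080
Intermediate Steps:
O(z) = 4*z
X(U) = 4*U² (X(U) = (4*U)*U = 4*U²)
295110*((0 - 4)*(X(0) - 7)) = 295110*((0 - 4)*(4*0² - 7)) = 295110*(-4*(4*0 - 7)) = 295110*(-4*(0 - 7)) = 295110*(-4*(-7)) = 295110*28 = 8263080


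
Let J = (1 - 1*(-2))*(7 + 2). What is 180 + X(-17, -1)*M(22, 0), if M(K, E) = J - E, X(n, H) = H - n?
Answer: 612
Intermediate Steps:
J = 27 (J = (1 + 2)*9 = 3*9 = 27)
M(K, E) = 27 - E
180 + X(-17, -1)*M(22, 0) = 180 + (-1 - 1*(-17))*(27 - 1*0) = 180 + (-1 + 17)*(27 + 0) = 180 + 16*27 = 180 + 432 = 612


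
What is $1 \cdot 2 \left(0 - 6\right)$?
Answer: $-12$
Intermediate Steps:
$1 \cdot 2 \left(0 - 6\right) = 2 \left(0 - 6\right) = 2 \left(-6\right) = -12$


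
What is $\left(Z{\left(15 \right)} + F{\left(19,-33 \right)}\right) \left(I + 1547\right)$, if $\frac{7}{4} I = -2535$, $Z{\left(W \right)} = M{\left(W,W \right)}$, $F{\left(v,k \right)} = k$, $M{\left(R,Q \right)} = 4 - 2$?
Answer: $- \frac{21359}{7} \approx -3051.3$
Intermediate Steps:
$M{\left(R,Q \right)} = 2$
$Z{\left(W \right)} = 2$
$I = - \frac{10140}{7}$ ($I = \frac{4}{7} \left(-2535\right) = - \frac{10140}{7} \approx -1448.6$)
$\left(Z{\left(15 \right)} + F{\left(19,-33 \right)}\right) \left(I + 1547\right) = \left(2 - 33\right) \left(- \frac{10140}{7} + 1547\right) = \left(-31\right) \frac{689}{7} = - \frac{21359}{7}$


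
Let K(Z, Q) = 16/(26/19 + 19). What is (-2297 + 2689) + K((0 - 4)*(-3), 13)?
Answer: 152008/387 ≈ 392.79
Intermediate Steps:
K(Z, Q) = 304/387 (K(Z, Q) = 16/(26*(1/19) + 19) = 16/(26/19 + 19) = 16/(387/19) = 16*(19/387) = 304/387)
(-2297 + 2689) + K((0 - 4)*(-3), 13) = (-2297 + 2689) + 304/387 = 392 + 304/387 = 152008/387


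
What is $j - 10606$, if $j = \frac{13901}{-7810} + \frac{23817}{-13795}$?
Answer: $- \frac{228611415753}{21547790} \approx -10610.0$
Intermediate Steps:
$j = - \frac{75555013}{21547790}$ ($j = 13901 \left(- \frac{1}{7810}\right) + 23817 \left(- \frac{1}{13795}\right) = - \frac{13901}{7810} - \frac{23817}{13795} = - \frac{75555013}{21547790} \approx -3.5064$)
$j - 10606 = - \frac{75555013}{21547790} - 10606 = - \frac{228611415753}{21547790}$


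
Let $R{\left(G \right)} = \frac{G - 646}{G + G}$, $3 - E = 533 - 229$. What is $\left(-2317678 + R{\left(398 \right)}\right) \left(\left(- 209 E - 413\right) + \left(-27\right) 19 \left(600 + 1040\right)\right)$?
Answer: $\frac{359207635170816}{199} \approx 1.8051 \cdot 10^{12}$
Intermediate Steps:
$E = -301$ ($E = 3 - \left(533 - 229\right) = 3 - 304 = -301$)
$R{\left(G \right)} = \frac{-646 + G}{2 G}$
$\left(-2317678 + R{\left(398 \right)}\right) \left(\left(- 209 E - 413\right) + \left(-27\right) 19 \left(600 + 1040\right)\right) = \left(-2317678 + \frac{-646 + 398}{2 \cdot 398}\right) \left(\left(\left(-209\right) \left(-301\right) - 413\right) + \left(-27\right) 19 \left(600 + 1040\right)\right) = \left(-2317678 + \frac{1}{2} \cdot \frac{1}{398} \left(-248\right)\right) \left(\left(62909 - 413\right) - 841320\right) = \left(-2317678 - \frac{62}{199}\right) \left(62496 - 841320\right) = \left(- \frac{461217984}{199}\right) \left(-778824\right) = \frac{359207635170816}{199}$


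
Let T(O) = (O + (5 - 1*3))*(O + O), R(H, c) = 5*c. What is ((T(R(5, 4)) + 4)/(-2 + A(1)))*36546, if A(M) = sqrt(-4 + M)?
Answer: -64613328/7 - 32306664*I*sqrt(3)/7 ≈ -9.2305e+6 - 7.9938e+6*I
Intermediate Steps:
T(O) = 2*O*(2 + O) (T(O) = (O + (5 - 3))*(2*O) = (O + 2)*(2*O) = (2 + O)*(2*O) = 2*O*(2 + O))
((T(R(5, 4)) + 4)/(-2 + A(1)))*36546 = ((2*(5*4)*(2 + 5*4) + 4)/(-2 + sqrt(-4 + 1)))*36546 = ((2*20*(2 + 20) + 4)/(-2 + sqrt(-3)))*36546 = ((2*20*22 + 4)/(-2 + I*sqrt(3)))*36546 = ((880 + 4)/(-2 + I*sqrt(3)))*36546 = (884/(-2 + I*sqrt(3)))*36546 = 32306664/(-2 + I*sqrt(3))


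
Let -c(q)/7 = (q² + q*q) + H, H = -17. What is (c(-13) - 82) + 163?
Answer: -2166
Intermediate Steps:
c(q) = 119 - 14*q² (c(q) = -7*((q² + q*q) - 17) = -7*((q² + q²) - 17) = -7*(2*q² - 17) = -7*(-17 + 2*q²) = 119 - 14*q²)
(c(-13) - 82) + 163 = ((119 - 14*(-13)²) - 82) + 163 = ((119 - 14*169) - 82) + 163 = ((119 - 2366) - 82) + 163 = (-2247 - 82) + 163 = -2329 + 163 = -2166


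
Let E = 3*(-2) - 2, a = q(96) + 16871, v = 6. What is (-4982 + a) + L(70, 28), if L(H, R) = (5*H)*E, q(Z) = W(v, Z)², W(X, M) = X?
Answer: 9125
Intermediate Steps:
q(Z) = 36 (q(Z) = 6² = 36)
a = 16907 (a = 36 + 16871 = 16907)
E = -8 (E = -6 - 2 = -8)
L(H, R) = -40*H (L(H, R) = (5*H)*(-8) = -40*H)
(-4982 + a) + L(70, 28) = (-4982 + 16907) - 40*70 = 11925 - 2800 = 9125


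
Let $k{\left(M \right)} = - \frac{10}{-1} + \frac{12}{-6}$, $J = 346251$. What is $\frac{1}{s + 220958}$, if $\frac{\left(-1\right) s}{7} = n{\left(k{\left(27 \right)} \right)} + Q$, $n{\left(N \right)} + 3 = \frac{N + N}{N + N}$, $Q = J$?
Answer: $- \frac{1}{2202785} \approx -4.5397 \cdot 10^{-7}$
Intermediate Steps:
$k{\left(M \right)} = 8$ ($k{\left(M \right)} = \left(-10\right) \left(-1\right) + 12 \left(- \frac{1}{6}\right) = 10 - 2 = 8$)
$Q = 346251$
$n{\left(N \right)} = -2$ ($n{\left(N \right)} = -3 + \frac{N + N}{N + N} = -3 + \frac{2 N}{2 N} = -3 + 2 N \frac{1}{2 N} = -3 + 1 = -2$)
$s = -2423743$ ($s = - 7 \left(-2 + 346251\right) = \left(-7\right) 346249 = -2423743$)
$\frac{1}{s + 220958} = \frac{1}{-2423743 + 220958} = \frac{1}{-2202785} = - \frac{1}{2202785}$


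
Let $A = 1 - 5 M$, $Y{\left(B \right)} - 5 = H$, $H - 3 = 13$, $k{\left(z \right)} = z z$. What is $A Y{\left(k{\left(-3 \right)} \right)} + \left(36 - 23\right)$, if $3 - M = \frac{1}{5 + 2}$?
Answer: $-266$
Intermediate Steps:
$k{\left(z \right)} = z^{2}$
$H = 16$ ($H = 3 + 13 = 16$)
$M = \frac{20}{7}$ ($M = 3 - \frac{1}{5 + 2} = 3 - \frac{1}{7} = \frac{20}{7} \approx 2.8571$)
$Y{\left(B \right)} = 21$ ($Y{\left(B \right)} = 5 + 16 = 21$)
$A = - \frac{93}{7}$ ($A = 1 - \frac{100}{7} = - \frac{93}{7} \approx -13.286$)
$A Y{\left(k{\left(-3 \right)} \right)} + \left(36 - 23\right) = \left(- \frac{93}{7}\right) 21 + \left(36 - 23\right) = -279 + 13 = -266$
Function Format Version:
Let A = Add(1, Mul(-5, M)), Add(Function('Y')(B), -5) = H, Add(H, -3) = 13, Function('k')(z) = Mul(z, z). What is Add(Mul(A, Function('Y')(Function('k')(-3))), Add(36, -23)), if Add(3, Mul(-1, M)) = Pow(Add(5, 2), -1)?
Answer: -266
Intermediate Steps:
Function('k')(z) = Pow(z, 2)
H = 16 (H = Add(3, 13) = 16)
M = Rational(20, 7) (M = Add(3, Mul(-1, Pow(Add(5, 2), -1))) = Add(3, Mul(-1, Pow(7, -1))) = Add(3, Mul(-1, Rational(1, 7))) = Add(3, Rational(-1, 7)) = Rational(20, 7) ≈ 2.8571)
Function('Y')(B) = 21 (Function('Y')(B) = Add(5, 16) = 21)
A = Rational(-93, 7) (A = Add(1, Mul(-5, Rational(20, 7))) = Add(1, Rational(-100, 7)) = Rational(-93, 7) ≈ -13.286)
Add(Mul(A, Function('Y')(Function('k')(-3))), Add(36, -23)) = Add(Mul(Rational(-93, 7), 21), Add(36, -23)) = Add(-279, 13) = -266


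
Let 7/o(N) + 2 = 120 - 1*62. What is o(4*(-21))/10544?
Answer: 1/84352 ≈ 1.1855e-5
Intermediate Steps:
o(N) = ⅛ (o(N) = 7/(-2 + (120 - 1*62)) = 7/(-2 + (120 - 62)) = 7/(-2 + 58) = 7/56 = 7*(1/56) = ⅛)
o(4*(-21))/10544 = (⅛)/10544 = (⅛)*(1/10544) = 1/84352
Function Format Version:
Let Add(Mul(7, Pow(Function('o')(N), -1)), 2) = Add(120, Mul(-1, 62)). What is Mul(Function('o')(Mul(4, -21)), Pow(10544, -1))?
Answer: Rational(1, 84352) ≈ 1.1855e-5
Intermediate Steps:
Function('o')(N) = Rational(1, 8) (Function('o')(N) = Mul(7, Pow(Add(-2, Add(120, Mul(-1, 62))), -1)) = Mul(7, Pow(Add(-2, Add(120, -62)), -1)) = Mul(7, Pow(Add(-2, 58), -1)) = Mul(7, Pow(56, -1)) = Mul(7, Rational(1, 56)) = Rational(1, 8))
Mul(Function('o')(Mul(4, -21)), Pow(10544, -1)) = Mul(Rational(1, 8), Pow(10544, -1)) = Mul(Rational(1, 8), Rational(1, 10544)) = Rational(1, 84352)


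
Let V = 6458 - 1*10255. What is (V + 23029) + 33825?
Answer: 53057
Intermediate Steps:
V = -3797 (V = 6458 - 10255 = -3797)
(V + 23029) + 33825 = (-3797 + 23029) + 33825 = 19232 + 33825 = 53057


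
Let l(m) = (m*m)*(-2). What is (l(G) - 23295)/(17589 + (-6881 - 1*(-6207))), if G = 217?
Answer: -117473/16915 ≈ -6.9449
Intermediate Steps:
l(m) = -2*m² (l(m) = m²*(-2) = -2*m²)
(l(G) - 23295)/(17589 + (-6881 - 1*(-6207))) = (-2*217² - 23295)/(17589 + (-6881 - 1*(-6207))) = (-2*47089 - 23295)/(17589 + (-6881 + 6207)) = (-94178 - 23295)/(17589 - 674) = -117473/16915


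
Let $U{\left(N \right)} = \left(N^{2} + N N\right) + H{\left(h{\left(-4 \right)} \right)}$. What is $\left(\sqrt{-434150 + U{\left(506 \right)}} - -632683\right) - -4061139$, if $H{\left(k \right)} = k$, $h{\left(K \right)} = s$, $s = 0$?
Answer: $4693822 + 9 \sqrt{962} \approx 4.6941 \cdot 10^{6}$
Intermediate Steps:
$h{\left(K \right)} = 0$
$U{\left(N \right)} = 2 N^{2}$ ($U{\left(N \right)} = \left(N^{2} + N N\right) + 0 = \left(N^{2} + N^{2}\right) + 0 = 2 N^{2} + 0 = 2 N^{2}$)
$\left(\sqrt{-434150 + U{\left(506 \right)}} - -632683\right) - -4061139 = \left(\sqrt{-434150 + 2 \cdot 506^{2}} - -632683\right) - -4061139 = \left(\sqrt{-434150 + 2 \cdot 256036} + 632683\right) + 4061139 = \left(\sqrt{-434150 + 512072} + 632683\right) + 4061139 = \left(\sqrt{77922} + 632683\right) + 4061139 = \left(9 \sqrt{962} + 632683\right) + 4061139 = \left(632683 + 9 \sqrt{962}\right) + 4061139 = 4693822 + 9 \sqrt{962}$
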